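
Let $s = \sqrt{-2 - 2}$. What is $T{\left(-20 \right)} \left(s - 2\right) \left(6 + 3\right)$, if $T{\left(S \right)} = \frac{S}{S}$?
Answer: $-18 + 18 i \approx -18.0 + 18.0 i$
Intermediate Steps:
$s = 2 i$ ($s = \sqrt{-4} = 2 i \approx 2.0 i$)
$T{\left(S \right)} = 1$
$T{\left(-20 \right)} \left(s - 2\right) \left(6 + 3\right) = 1 \left(2 i - 2\right) \left(6 + 3\right) = 1 \left(-2 + 2 i\right) 9 = 1 \left(-18 + 18 i\right) = -18 + 18 i$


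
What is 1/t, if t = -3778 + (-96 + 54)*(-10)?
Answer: -1/3358 ≈ -0.00029780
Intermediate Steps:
t = -3358 (t = -3778 - 42*(-10) = -3778 + 420 = -3358)
1/t = 1/(-3358) = -1/3358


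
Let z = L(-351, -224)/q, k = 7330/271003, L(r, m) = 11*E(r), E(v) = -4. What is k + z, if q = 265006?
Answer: 965284924/35908710509 ≈ 0.026882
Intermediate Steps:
L(r, m) = -44 (L(r, m) = 11*(-4) = -44)
k = 7330/271003 (k = 7330*(1/271003) = 7330/271003 ≈ 0.027048)
z = -22/132503 (z = -44/265006 = -44*1/265006 = -22/132503 ≈ -0.00016603)
k + z = 7330/271003 - 22/132503 = 965284924/35908710509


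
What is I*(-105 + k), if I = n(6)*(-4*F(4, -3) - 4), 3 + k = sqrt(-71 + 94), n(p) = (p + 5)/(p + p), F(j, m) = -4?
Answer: -1188 + 11*sqrt(23) ≈ -1135.2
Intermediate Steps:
n(p) = (5 + p)/(2*p) (n(p) = (5 + p)/((2*p)) = (5 + p)*(1/(2*p)) = (5 + p)/(2*p))
k = -3 + sqrt(23) (k = -3 + sqrt(-71 + 94) = -3 + sqrt(23) ≈ 1.7958)
I = 11 (I = ((1/2)*(5 + 6)/6)*(-4*(-4) - 4) = ((1/2)*(1/6)*11)*(16 - 4) = (11/12)*12 = 11)
I*(-105 + k) = 11*(-105 + (-3 + sqrt(23))) = 11*(-108 + sqrt(23)) = -1188 + 11*sqrt(23)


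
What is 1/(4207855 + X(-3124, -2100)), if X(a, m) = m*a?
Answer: 1/10768255 ≈ 9.2866e-8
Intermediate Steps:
X(a, m) = a*m
1/(4207855 + X(-3124, -2100)) = 1/(4207855 - 3124*(-2100)) = 1/(4207855 + 6560400) = 1/10768255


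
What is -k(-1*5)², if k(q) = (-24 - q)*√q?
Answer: 1805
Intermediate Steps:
k(q) = √q*(-24 - q)
-k(-1*5)² = -(√(-1*5)*(-24 - (-1)*5))² = -(√(-5)*(-24 - 1*(-5)))² = -((I*√5)*(-24 + 5))² = -((I*√5)*(-19))² = -(-19*I*√5)² = -1*(-1805) = 1805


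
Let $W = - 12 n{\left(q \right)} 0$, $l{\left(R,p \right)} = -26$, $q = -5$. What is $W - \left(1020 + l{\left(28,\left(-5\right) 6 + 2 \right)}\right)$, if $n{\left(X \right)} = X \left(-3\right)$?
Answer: $-994$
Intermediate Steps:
$n{\left(X \right)} = - 3 X$
$W = 0$ ($W = - 12 \left(\left(-3\right) \left(-5\right)\right) 0 = \left(-12\right) 15 \cdot 0 = \left(-180\right) 0 = 0$)
$W - \left(1020 + l{\left(28,\left(-5\right) 6 + 2 \right)}\right) = 0 - \left(1020 - 26\right) = 0 - 994 = -994$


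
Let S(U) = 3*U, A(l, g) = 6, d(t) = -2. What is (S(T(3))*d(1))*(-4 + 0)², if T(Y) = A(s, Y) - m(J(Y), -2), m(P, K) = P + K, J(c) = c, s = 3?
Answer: -480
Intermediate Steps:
m(P, K) = K + P
T(Y) = 8 - Y (T(Y) = 6 - (-2 + Y) = 6 + (2 - Y) = 8 - Y)
(S(T(3))*d(1))*(-4 + 0)² = ((3*(8 - 1*3))*(-2))*(-4 + 0)² = ((3*(8 - 3))*(-2))*(-4)² = ((3*5)*(-2))*16 = (15*(-2))*16 = -30*16 = -480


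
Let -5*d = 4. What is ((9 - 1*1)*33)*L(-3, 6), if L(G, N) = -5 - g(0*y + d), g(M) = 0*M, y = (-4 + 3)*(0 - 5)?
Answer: -1320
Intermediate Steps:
y = 5 (y = -1*(-5) = 5)
d = -⅘ (d = -⅕*4 = -⅘ ≈ -0.80000)
g(M) = 0
L(G, N) = -5 (L(G, N) = -5 - 1*0 = -5 + 0 = -5)
((9 - 1*1)*33)*L(-3, 6) = ((9 - 1*1)*33)*(-5) = ((9 - 1)*33)*(-5) = (8*33)*(-5) = 264*(-5) = -1320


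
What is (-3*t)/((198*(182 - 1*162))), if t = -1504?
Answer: 188/165 ≈ 1.1394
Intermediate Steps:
(-3*t)/((198*(182 - 1*162))) = (-3*(-1504))/((198*(182 - 1*162))) = 4512/((198*(182 - 162))) = 4512/((198*20)) = 4512/3960 = 4512*(1/3960) = 188/165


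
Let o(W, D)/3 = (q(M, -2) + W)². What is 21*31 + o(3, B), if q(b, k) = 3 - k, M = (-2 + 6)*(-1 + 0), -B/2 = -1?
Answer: 843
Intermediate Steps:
B = 2 (B = -2*(-1) = 2)
M = -4 (M = 4*(-1) = -4)
o(W, D) = 3*(5 + W)² (o(W, D) = 3*((3 - 1*(-2)) + W)² = 3*((3 + 2) + W)² = 3*(5 + W)²)
21*31 + o(3, B) = 21*31 + 3*(5 + 3)² = 651 + 3*8² = 651 + 3*64 = 651 + 192 = 843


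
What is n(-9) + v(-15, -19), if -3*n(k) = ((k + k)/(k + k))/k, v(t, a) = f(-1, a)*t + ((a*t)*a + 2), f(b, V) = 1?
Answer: -146555/27 ≈ -5428.0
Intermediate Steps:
v(t, a) = 2 + t + t*a**2 (v(t, a) = 1*t + ((a*t)*a + 2) = t + (t*a**2 + 2) = t + (2 + t*a**2) = 2 + t + t*a**2)
n(k) = -1/(3*k) (n(k) = -(k + k)/(k + k)/(3*k) = -(2*k)/((2*k))/(3*k) = -(2*k)*(1/(2*k))/(3*k) = -1/(3*k))
n(-9) + v(-15, -19) = -1/3/(-9) + (2 - 15 - 15*(-19)**2) = -1/3*(-1/9) + (2 - 15 - 15*361) = 1/27 + (2 - 15 - 5415) = 1/27 - 5428 = -146555/27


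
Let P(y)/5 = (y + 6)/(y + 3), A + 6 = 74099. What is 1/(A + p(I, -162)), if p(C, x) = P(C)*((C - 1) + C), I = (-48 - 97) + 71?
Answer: 71/5209943 ≈ 1.3628e-5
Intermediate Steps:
A = 74093 (A = -6 + 74099 = 74093)
I = -74 (I = -145 + 71 = -74)
P(y) = 5*(6 + y)/(3 + y) (P(y) = 5*((y + 6)/(y + 3)) = 5*((6 + y)/(3 + y)) = 5*(6 + y)/(3 + y))
p(C, x) = 5*(-1 + 2*C)*(6 + C)/(3 + C) (p(C, x) = (5*(6 + C)/(3 + C))*((C - 1) + C) = (5*(6 + C)/(3 + C))*((-1 + C) + C) = (5*(6 + C)/(3 + C))*(-1 + 2*C) = 5*(-1 + 2*C)*(6 + C)/(3 + C))
1/(A + p(I, -162)) = 1/(74093 + 5*(-1 + 2*(-74))*(6 - 74)/(3 - 74)) = 1/(74093 + 5*(-1 - 148)*(-68)/(-71)) = 1/(74093 + 5*(-1/71)*(-149)*(-68)) = 1/(74093 - 50660/71) = 1/(5209943/71) = 71/5209943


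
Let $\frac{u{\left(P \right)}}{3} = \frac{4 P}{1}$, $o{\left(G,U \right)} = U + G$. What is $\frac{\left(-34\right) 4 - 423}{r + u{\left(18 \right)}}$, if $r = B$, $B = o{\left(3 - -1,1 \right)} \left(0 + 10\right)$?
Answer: $- \frac{559}{266} \approx -2.1015$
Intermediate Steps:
$o{\left(G,U \right)} = G + U$
$u{\left(P \right)} = 12 P$ ($u{\left(P \right)} = 3 \frac{4 P}{1} = 3 \cdot 4 P 1 = 3 \cdot 4 P = 12 P$)
$B = 50$ ($B = \left(\left(3 - -1\right) + 1\right) \left(0 + 10\right) = \left(\left(3 + 1\right) + 1\right) 10 = \left(4 + 1\right) 10 = 5 \cdot 10 = 50$)
$r = 50$
$\frac{\left(-34\right) 4 - 423}{r + u{\left(18 \right)}} = \frac{\left(-34\right) 4 - 423}{50 + 12 \cdot 18} = \frac{-136 - 423}{50 + 216} = - \frac{559}{266}$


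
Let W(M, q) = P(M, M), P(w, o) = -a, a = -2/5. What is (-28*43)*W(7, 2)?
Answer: -2408/5 ≈ -481.60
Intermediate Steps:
a = -⅖ (a = -2*⅕ = -⅖ ≈ -0.40000)
P(w, o) = ⅖ (P(w, o) = -1*(-⅖) = ⅖)
W(M, q) = ⅖
(-28*43)*W(7, 2) = -28*43*(⅖) = -1204*⅖ = -2408/5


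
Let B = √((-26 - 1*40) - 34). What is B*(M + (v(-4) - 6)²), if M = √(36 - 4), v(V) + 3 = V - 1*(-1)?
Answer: 40*I*(36 + √2) ≈ 1496.6*I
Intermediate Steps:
v(V) = -2 + V (v(V) = -3 + (V - 1*(-1)) = -3 + (V + 1) = -3 + (1 + V) = -2 + V)
B = 10*I (B = √((-26 - 40) - 34) = √(-66 - 34) = √(-100) = 10*I ≈ 10.0*I)
M = 4*√2 (M = √32 = 4*√2 ≈ 5.6569)
B*(M + (v(-4) - 6)²) = (10*I)*(4*√2 + ((-2 - 4) - 6)²) = (10*I)*(4*√2 + (-6 - 6)²) = (10*I)*(4*√2 + (-12)²) = (10*I)*(4*√2 + 144) = (10*I)*(144 + 4*√2) = 10*I*(144 + 4*√2)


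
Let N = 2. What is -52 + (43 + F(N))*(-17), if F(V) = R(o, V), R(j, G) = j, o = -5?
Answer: -698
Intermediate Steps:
F(V) = -5
-52 + (43 + F(N))*(-17) = -52 + (43 - 5)*(-17) = -52 + 38*(-17) = -52 - 646 = -698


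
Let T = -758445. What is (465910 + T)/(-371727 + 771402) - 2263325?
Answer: -180918942382/79935 ≈ -2.2633e+6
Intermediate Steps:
(465910 + T)/(-371727 + 771402) - 2263325 = (465910 - 758445)/(-371727 + 771402) - 2263325 = -292535/399675 - 2263325 = -292535*1/399675 - 2263325 = -58507/79935 - 2263325 = -180918942382/79935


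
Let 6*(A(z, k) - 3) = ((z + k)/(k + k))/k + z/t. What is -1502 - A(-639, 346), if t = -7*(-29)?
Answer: -438747348353/291628176 ≈ -1504.5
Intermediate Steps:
t = 203
A(z, k) = 3 + z/1218 + (k + z)/(12*k**2) (A(z, k) = 3 + (((z + k)/(k + k))/k + z/203)/6 = 3 + (((k + z)/((2*k)))/k + z*(1/203))/6 = 3 + (((k + z)*(1/(2*k)))/k + z/203)/6 = 3 + (((k + z)/(2*k))/k + z/203)/6 = 3 + ((k + z)/(2*k**2) + z/203)/6 = 3 + (z/203 + (k + z)/(2*k**2))/6 = 3 + (z/1218 + (k + z)/(12*k**2)) = 3 + z/1218 + (k + z)/(12*k**2))
-1502 - A(-639, 346) = -1502 - (3 + (1/12)/346 + (1/1218)*(-639) + (1/12)*(-639)/346**2) = -1502 - (3 + (1/12)*(1/346) - 213/406 + (1/12)*(-639)*(1/119716)) = -1502 - (3 + 1/4152 - 213/406 - 213/478864) = -1502 - 1*721828001/291628176 = -1502 - 721828001/291628176 = -438747348353/291628176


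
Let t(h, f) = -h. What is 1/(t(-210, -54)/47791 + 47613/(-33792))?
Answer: -538317824/756125521 ≈ -0.71194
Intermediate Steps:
1/(t(-210, -54)/47791 + 47613/(-33792)) = 1/(-1*(-210)/47791 + 47613/(-33792)) = 1/(210*(1/47791) + 47613*(-1/33792)) = 1/(210/47791 - 15871/11264) = 1/(-756125521/538317824) = -538317824/756125521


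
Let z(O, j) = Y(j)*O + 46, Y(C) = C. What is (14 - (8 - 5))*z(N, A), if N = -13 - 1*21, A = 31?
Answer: -11088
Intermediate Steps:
N = -34 (N = -13 - 21 = -34)
z(O, j) = 46 + O*j (z(O, j) = j*O + 46 = O*j + 46 = 46 + O*j)
(14 - (8 - 5))*z(N, A) = (14 - (8 - 5))*(46 - 34*31) = (14 - 1*3)*(46 - 1054) = (14 - 3)*(-1008) = 11*(-1008) = -11088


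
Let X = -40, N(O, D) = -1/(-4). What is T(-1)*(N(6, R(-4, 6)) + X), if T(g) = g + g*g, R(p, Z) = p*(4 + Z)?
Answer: 0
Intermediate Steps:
N(O, D) = 1/4 (N(O, D) = -1*(-1/4) = 1/4)
T(g) = g + g**2
T(-1)*(N(6, R(-4, 6)) + X) = (-(1 - 1))*(1/4 - 40) = -1*0*(-159/4) = 0*(-159/4) = 0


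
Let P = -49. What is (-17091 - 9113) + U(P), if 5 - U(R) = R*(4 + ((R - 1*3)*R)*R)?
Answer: -6143751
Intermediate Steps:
U(R) = 5 - R*(4 + R²*(-3 + R)) (U(R) = 5 - R*(4 + ((R - 1*3)*R)*R) = 5 - R*(4 + ((R - 3)*R)*R) = 5 - R*(4 + ((-3 + R)*R)*R) = 5 - R*(4 + (R*(-3 + R))*R) = 5 - R*(4 + R²*(-3 + R)))
(-17091 - 9113) + U(P) = (-17091 - 9113) + (5 - 1*(-49)⁴ - 4*(-49) + 3*(-49)³) = -26204 + (5 - 1*5764801 + 196 + 3*(-117649)) = -26204 + (5 - 5764801 + 196 - 352947) = -26204 - 6117547 = -6143751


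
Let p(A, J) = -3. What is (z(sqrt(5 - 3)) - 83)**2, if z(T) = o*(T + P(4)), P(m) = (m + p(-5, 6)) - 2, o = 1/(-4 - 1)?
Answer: (414 + sqrt(2))**2/25 ≈ 6902.8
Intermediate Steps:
o = -1/5 (o = 1/(-5) = -1/5 ≈ -0.20000)
P(m) = -5 + m (P(m) = (m - 3) - 2 = (-3 + m) - 2 = -5 + m)
z(T) = 1/5 - T/5 (z(T) = -(T + (-5 + 4))/5 = -(T - 1)/5 = -(-1 + T)/5 = 1/5 - T/5)
(z(sqrt(5 - 3)) - 83)**2 = ((1/5 - sqrt(5 - 3)/5) - 83)**2 = ((1/5 - sqrt(2)/5) - 83)**2 = (-414/5 - sqrt(2)/5)**2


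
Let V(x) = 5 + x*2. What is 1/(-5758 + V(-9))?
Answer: -1/5771 ≈ -0.00017328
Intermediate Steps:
V(x) = 5 + 2*x
1/(-5758 + V(-9)) = 1/(-5758 + (5 + 2*(-9))) = 1/(-5758 + (5 - 18)) = 1/(-5758 - 13) = 1/(-5771) = -1/5771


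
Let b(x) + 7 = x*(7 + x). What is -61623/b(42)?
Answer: -61623/2051 ≈ -30.045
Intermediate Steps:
b(x) = -7 + x*(7 + x)
-61623/b(42) = -61623/(-7 + 42² + 7*42) = -61623/(-7 + 1764 + 294) = -61623/2051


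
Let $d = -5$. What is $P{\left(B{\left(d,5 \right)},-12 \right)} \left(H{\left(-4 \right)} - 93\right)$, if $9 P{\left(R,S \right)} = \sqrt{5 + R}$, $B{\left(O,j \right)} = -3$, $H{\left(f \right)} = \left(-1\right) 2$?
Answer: $- \frac{95 \sqrt{2}}{9} \approx -14.928$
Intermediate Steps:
$H{\left(f \right)} = -2$
$P{\left(R,S \right)} = \frac{\sqrt{5 + R}}{9}$
$P{\left(B{\left(d,5 \right)},-12 \right)} \left(H{\left(-4 \right)} - 93\right) = \frac{\sqrt{5 - 3}}{9} \left(-2 - 93\right) = \frac{\sqrt{2}}{9} \left(-95\right) = - \frac{95 \sqrt{2}}{9}$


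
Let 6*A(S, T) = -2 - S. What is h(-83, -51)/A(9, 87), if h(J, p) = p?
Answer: 306/11 ≈ 27.818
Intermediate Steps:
A(S, T) = -⅓ - S/6 (A(S, T) = (-2 - S)/6 = -⅓ - S/6)
h(-83, -51)/A(9, 87) = -51/(-⅓ - ⅙*9) = -51/(-⅓ - 3/2) = -51/(-11/6) = -51*(-6/11) = 306/11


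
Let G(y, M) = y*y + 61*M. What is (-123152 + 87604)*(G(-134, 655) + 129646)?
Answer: -6667276236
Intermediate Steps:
G(y, M) = y² + 61*M
(-123152 + 87604)*(G(-134, 655) + 129646) = (-123152 + 87604)*(((-134)² + 61*655) + 129646) = -35548*((17956 + 39955) + 129646) = -35548*(57911 + 129646) = -35548*187557 = -6667276236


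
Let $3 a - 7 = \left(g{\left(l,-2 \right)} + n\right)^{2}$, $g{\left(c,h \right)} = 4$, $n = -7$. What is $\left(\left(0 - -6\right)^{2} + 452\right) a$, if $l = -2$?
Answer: $\frac{7808}{3} \approx 2602.7$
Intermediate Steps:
$a = \frac{16}{3}$ ($a = \frac{7}{3} + \frac{\left(4 - 7\right)^{2}}{3} = \frac{7}{3} + \frac{\left(-3\right)^{2}}{3} = \frac{7}{3} + \frac{1}{3} \cdot 9 = \frac{7}{3} + 3 = \frac{16}{3} \approx 5.3333$)
$\left(\left(0 - -6\right)^{2} + 452\right) a = \left(\left(0 - -6\right)^{2} + 452\right) \frac{16}{3} = \left(\left(0 + 6\right)^{2} + 452\right) \frac{16}{3} = \left(6^{2} + 452\right) \frac{16}{3} = \left(36 + 452\right) \frac{16}{3} = 488 \cdot \frac{16}{3} = \frac{7808}{3}$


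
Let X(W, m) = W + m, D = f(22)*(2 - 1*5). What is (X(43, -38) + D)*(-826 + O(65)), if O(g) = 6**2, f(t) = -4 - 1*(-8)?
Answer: 5530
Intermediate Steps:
f(t) = 4 (f(t) = -4 + 8 = 4)
O(g) = 36
D = -12 (D = 4*(2 - 1*5) = 4*(2 - 5) = 4*(-3) = -12)
(X(43, -38) + D)*(-826 + O(65)) = ((43 - 38) - 12)*(-826 + 36) = (5 - 12)*(-790) = -7*(-790) = 5530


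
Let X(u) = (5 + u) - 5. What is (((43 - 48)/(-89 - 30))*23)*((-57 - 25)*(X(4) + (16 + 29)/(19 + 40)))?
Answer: -2649830/7021 ≈ -377.42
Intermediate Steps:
X(u) = u
(((43 - 48)/(-89 - 30))*23)*((-57 - 25)*(X(4) + (16 + 29)/(19 + 40))) = (((43 - 48)/(-89 - 30))*23)*((-57 - 25)*(4 + (16 + 29)/(19 + 40))) = (-5/(-119)*23)*(-82*(4 + 45/59)) = (-5*(-1/119)*23)*(-82*(4 + 45*(1/59))) = ((5/119)*23)*(-82*(4 + 45/59)) = 115*(-82*281/59)/119 = (115/119)*(-23042/59) = -2649830/7021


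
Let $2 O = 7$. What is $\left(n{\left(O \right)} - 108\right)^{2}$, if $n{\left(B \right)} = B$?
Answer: $\frac{43681}{4} \approx 10920.0$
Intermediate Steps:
$O = \frac{7}{2}$ ($O = \frac{1}{2} \cdot 7 = \frac{7}{2} \approx 3.5$)
$\left(n{\left(O \right)} - 108\right)^{2} = \left(\frac{7}{2} - 108\right)^{2} = \left(- \frac{209}{2}\right)^{2} = \frac{43681}{4}$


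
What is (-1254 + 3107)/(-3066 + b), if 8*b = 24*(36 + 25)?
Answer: -1853/2883 ≈ -0.64273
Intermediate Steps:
b = 183 (b = (24*(36 + 25))/8 = (24*61)/8 = (⅛)*1464 = 183)
(-1254 + 3107)/(-3066 + b) = (-1254 + 3107)/(-3066 + 183) = 1853/(-2883) = 1853*(-1/2883) = -1853/2883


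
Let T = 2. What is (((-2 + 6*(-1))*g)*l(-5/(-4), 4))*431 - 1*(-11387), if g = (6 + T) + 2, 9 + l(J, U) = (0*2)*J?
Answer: 321707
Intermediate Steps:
l(J, U) = -9 (l(J, U) = -9 + (0*2)*J = -9 + 0*J = -9 + 0 = -9)
g = 10 (g = (6 + 2) + 2 = 8 + 2 = 10)
(((-2 + 6*(-1))*g)*l(-5/(-4), 4))*431 - 1*(-11387) = (((-2 + 6*(-1))*10)*(-9))*431 - 1*(-11387) = (((-2 - 6)*10)*(-9))*431 + 11387 = (-8*10*(-9))*431 + 11387 = -80*(-9)*431 + 11387 = 720*431 + 11387 = 310320 + 11387 = 321707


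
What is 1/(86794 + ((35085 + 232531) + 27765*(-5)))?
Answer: 1/215585 ≈ 4.6385e-6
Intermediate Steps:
1/(86794 + ((35085 + 232531) + 27765*(-5))) = 1/(86794 + (267616 - 138825)) = 1/(86794 + 128791) = 1/215585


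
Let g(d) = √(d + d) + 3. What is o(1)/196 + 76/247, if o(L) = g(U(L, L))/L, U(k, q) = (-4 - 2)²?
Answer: 823/2548 + 3*√2/98 ≈ 0.36629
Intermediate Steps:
U(k, q) = 36 (U(k, q) = (-6)² = 36)
g(d) = 3 + √2*√d (g(d) = √(2*d) + 3 = √2*√d + 3 = 3 + √2*√d)
o(L) = (3 + 6*√2)/L (o(L) = (3 + √2*√36)/L = (3 + √2*6)/L = (3 + 6*√2)/L)
o(1)/196 + 76/247 = (3*(1 + 2*√2)/1)/196 + 76/247 = (3*1*(1 + 2*√2))*(1/196) + 76*(1/247) = (3 + 6*√2)*(1/196) + 4/13 = (3/196 + 3*√2/98) + 4/13 = 823/2548 + 3*√2/98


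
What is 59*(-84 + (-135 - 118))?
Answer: -19883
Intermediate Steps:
59*(-84 + (-135 - 118)) = 59*(-84 - 253) = 59*(-337) = -19883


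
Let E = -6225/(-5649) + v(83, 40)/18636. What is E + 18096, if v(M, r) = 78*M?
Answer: 105844706115/5848598 ≈ 18097.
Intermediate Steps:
E = 8476707/5848598 (E = -6225/(-5649) + (78*83)/18636 = -6225*(-1/5649) + 6474*(1/18636) = 2075/1883 + 1079/3106 = 8476707/5848598 ≈ 1.4494)
E + 18096 = 8476707/5848598 + 18096 = 105844706115/5848598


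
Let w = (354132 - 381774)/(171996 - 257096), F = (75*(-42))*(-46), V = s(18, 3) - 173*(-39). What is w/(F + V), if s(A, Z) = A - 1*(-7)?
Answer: 13821/6453643600 ≈ 2.1416e-6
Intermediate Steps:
s(A, Z) = 7 + A (s(A, Z) = A + 7 = 7 + A)
V = 6772 (V = (7 + 18) - 173*(-39) = 25 + 6747 = 6772)
F = 144900 (F = -3150*(-46) = 144900)
w = 13821/42550 (w = -27642/(-85100) = -27642*(-1/85100) = 13821/42550 ≈ 0.32482)
w/(F + V) = 13821/(42550*(144900 + 6772)) = (13821/42550)/151672 = (13821/42550)*(1/151672) = 13821/6453643600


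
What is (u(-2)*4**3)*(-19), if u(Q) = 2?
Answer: -2432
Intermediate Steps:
(u(-2)*4**3)*(-19) = (2*4**3)*(-19) = (2*64)*(-19) = 128*(-19) = -2432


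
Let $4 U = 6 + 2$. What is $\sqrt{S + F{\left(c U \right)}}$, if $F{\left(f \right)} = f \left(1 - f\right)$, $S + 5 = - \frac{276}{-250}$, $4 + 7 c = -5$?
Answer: $\frac{i \sqrt{400565}}{175} \approx 3.6166 i$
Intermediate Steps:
$U = 2$ ($U = \frac{6 + 2}{4} = \frac{1}{4} \cdot 8 = 2$)
$c = - \frac{9}{7}$ ($c = - \frac{4}{7} + \frac{1}{7} \left(-5\right) = - \frac{4}{7} - \frac{5}{7} = - \frac{9}{7} \approx -1.2857$)
$S = - \frac{487}{125}$ ($S = -5 - \frac{276}{-250} = -5 - - \frac{138}{125} = -5 + \frac{138}{125} = - \frac{487}{125} \approx -3.896$)
$\sqrt{S + F{\left(c U \right)}} = \sqrt{- \frac{487}{125} + \left(- \frac{9}{7}\right) 2 \left(1 - \left(- \frac{9}{7}\right) 2\right)} = \sqrt{- \frac{487}{125} - \frac{18 \left(1 - - \frac{18}{7}\right)}{7}} = \sqrt{- \frac{487}{125} - \frac{18 \left(1 + \frac{18}{7}\right)}{7}} = \sqrt{- \frac{487}{125} - \frac{450}{49}} = \sqrt{- \frac{80113}{6125}} = \frac{i \sqrt{400565}}{175}$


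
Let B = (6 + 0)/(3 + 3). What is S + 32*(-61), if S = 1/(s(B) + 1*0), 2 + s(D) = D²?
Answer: -1953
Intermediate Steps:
B = 1 (B = 6/6 = 6*(⅙) = 1)
s(D) = -2 + D²
S = -1 (S = 1/((-2 + 1²) + 1*0) = 1/((-2 + 1) + 0) = 1/(-1 + 0) = 1/(-1) = -1)
S + 32*(-61) = -1 + 32*(-61) = -1 - 1952 = -1953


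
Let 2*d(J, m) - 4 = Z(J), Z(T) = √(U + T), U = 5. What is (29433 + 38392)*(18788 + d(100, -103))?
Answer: 1274431750 + 67825*√105/2 ≈ 1.2748e+9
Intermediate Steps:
Z(T) = √(5 + T)
d(J, m) = 2 + √(5 + J)/2
(29433 + 38392)*(18788 + d(100, -103)) = (29433 + 38392)*(18788 + (2 + √(5 + 100)/2)) = 67825*(18788 + (2 + √105/2)) = 67825*(18790 + √105/2) = 1274431750 + 67825*√105/2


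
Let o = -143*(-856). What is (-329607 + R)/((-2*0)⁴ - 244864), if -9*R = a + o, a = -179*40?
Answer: 1027237/734592 ≈ 1.3984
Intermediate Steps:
a = -7160
o = 122408
R = -38416/3 (R = -(-7160 + 122408)/9 = -⅑*115248 = -38416/3 ≈ -12805.)
(-329607 + R)/((-2*0)⁴ - 244864) = (-329607 - 38416/3)/((-2*0)⁴ - 244864) = -1027237/(3*(0⁴ - 244864)) = -1027237/(3*(0 - 244864)) = -1027237/3/(-244864) = -1027237/3*(-1/244864) = 1027237/734592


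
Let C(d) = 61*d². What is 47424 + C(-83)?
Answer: 467653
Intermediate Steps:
47424 + C(-83) = 47424 + 61*(-83)² = 47424 + 61*6889 = 47424 + 420229 = 467653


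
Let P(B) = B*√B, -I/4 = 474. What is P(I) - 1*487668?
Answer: -487668 - 3792*I*√474 ≈ -4.8767e+5 - 82558.0*I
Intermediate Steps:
I = -1896 (I = -4*474 = -1896)
P(B) = B^(3/2)
P(I) - 1*487668 = (-1896)^(3/2) - 1*487668 = -3792*I*√474 - 487668 = -487668 - 3792*I*√474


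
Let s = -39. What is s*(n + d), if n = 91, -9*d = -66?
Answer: -3835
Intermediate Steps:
d = 22/3 (d = -⅑*(-66) = 22/3 ≈ 7.3333)
s*(n + d) = -39*(91 + 22/3) = -39*295/3 = -3835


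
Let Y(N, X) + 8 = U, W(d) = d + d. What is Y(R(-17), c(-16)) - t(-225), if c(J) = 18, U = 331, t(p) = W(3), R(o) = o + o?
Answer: 317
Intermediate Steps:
R(o) = 2*o
W(d) = 2*d
t(p) = 6 (t(p) = 2*3 = 6)
Y(N, X) = 323 (Y(N, X) = -8 + 331 = 323)
Y(R(-17), c(-16)) - t(-225) = 323 - 1*6 = 323 - 6 = 317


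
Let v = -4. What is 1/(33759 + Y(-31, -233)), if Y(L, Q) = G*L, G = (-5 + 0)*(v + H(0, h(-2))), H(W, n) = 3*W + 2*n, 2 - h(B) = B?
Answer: 1/34379 ≈ 2.9088e-5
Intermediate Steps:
h(B) = 2 - B
H(W, n) = 2*n + 3*W
G = -20 (G = (-5 + 0)*(-4 + (2*(2 - 1*(-2)) + 3*0)) = -5*(-4 + (2*(2 + 2) + 0)) = -5*(-4 + (2*4 + 0)) = -5*(-4 + (8 + 0)) = -5*(-4 + 8) = -5*4 = -20)
Y(L, Q) = -20*L
1/(33759 + Y(-31, -233)) = 1/(33759 - 20*(-31)) = 1/(33759 + 620) = 1/34379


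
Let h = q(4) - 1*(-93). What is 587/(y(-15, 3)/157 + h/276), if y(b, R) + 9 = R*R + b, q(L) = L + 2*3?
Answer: 25435884/12031 ≈ 2114.2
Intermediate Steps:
q(L) = 6 + L (q(L) = L + 6 = 6 + L)
y(b, R) = -9 + b + R² (y(b, R) = -9 + (R*R + b) = -9 + (R² + b) = -9 + (b + R²) = -9 + b + R²)
h = 103 (h = (6 + 4) - 1*(-93) = 10 + 93 = 103)
587/(y(-15, 3)/157 + h/276) = 587/((-9 - 15 + 3²)/157 + 103/276) = 587/((-9 - 15 + 9)*(1/157) + 103*(1/276)) = 587/(-15*1/157 + 103/276) = 587/(-15/157 + 103/276) = 587/(12031/43332) = 587*(43332/12031) = 25435884/12031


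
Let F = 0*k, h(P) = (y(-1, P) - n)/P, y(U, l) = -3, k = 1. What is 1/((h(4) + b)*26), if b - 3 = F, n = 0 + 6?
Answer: 2/39 ≈ 0.051282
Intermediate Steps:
n = 6
h(P) = -9/P (h(P) = (-3 - 1*6)/P = (-3 - 6)/P = -9/P)
F = 0 (F = 0*1 = 0)
b = 3 (b = 3 + 0 = 3)
1/((h(4) + b)*26) = 1/((-9/4 + 3)*26) = 1/((3/4)*26) = 1/(39/2) = 2/39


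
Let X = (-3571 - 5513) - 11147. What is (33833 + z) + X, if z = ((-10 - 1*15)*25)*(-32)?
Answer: 33602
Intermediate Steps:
z = 20000 (z = ((-10 - 15)*25)*(-32) = -25*25*(-32) = -625*(-32) = 20000)
X = -20231 (X = -9084 - 11147 = -20231)
(33833 + z) + X = (33833 + 20000) - 20231 = 53833 - 20231 = 33602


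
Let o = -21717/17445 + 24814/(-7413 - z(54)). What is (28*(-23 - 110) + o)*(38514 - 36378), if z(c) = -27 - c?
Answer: -28297064002684/3552965 ≈ -7.9644e+6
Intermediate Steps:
o = -98684879/21317790 (o = -21717/17445 + 24814/(-7413 - (-27 - 1*54)) = -21717*1/17445 + 24814/(-7413 - (-27 - 54)) = -7239/5815 + 24814/(-7413 - 1*(-81)) = -7239/5815 + 24814/(-7413 + 81) = -7239/5815 + 24814/(-7332) = -7239/5815 + 24814*(-1/7332) = -7239/5815 - 12407/3666 = -98684879/21317790 ≈ -4.6292)
(28*(-23 - 110) + o)*(38514 - 36378) = (28*(-23 - 110) - 98684879/21317790)*(38514 - 36378) = (28*(-133) - 98684879/21317790)*2136 = (-3724 - 98684879/21317790)*2136 = -79486134839/21317790*2136 = -28297064002684/3552965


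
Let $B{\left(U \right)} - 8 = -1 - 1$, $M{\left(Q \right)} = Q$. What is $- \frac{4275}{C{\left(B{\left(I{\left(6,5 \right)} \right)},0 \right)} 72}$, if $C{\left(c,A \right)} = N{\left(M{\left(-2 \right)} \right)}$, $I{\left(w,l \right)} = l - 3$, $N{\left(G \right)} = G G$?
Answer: $- \frac{475}{32} \approx -14.844$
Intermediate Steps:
$N{\left(G \right)} = G^{2}$
$I{\left(w,l \right)} = -3 + l$
$B{\left(U \right)} = 6$ ($B{\left(U \right)} = 8 - 2 = 6$)
$C{\left(c,A \right)} = 4$ ($C{\left(c,A \right)} = \left(-2\right)^{2} = 4$)
$- \frac{4275}{C{\left(B{\left(I{\left(6,5 \right)} \right)},0 \right)} 72} = - \frac{4275}{4 \cdot 72} = - \frac{4275}{288} = \left(-4275\right) \frac{1}{288} = - \frac{475}{32}$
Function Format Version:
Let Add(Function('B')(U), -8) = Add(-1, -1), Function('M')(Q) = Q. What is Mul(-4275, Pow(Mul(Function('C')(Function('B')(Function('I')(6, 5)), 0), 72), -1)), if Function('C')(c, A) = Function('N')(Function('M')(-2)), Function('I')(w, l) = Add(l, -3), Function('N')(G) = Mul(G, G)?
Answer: Rational(-475, 32) ≈ -14.844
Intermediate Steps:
Function('N')(G) = Pow(G, 2)
Function('I')(w, l) = Add(-3, l)
Function('B')(U) = 6 (Function('B')(U) = Add(8, Add(-1, -1)) = Add(8, -2) = 6)
Function('C')(c, A) = 4 (Function('C')(c, A) = Pow(-2, 2) = 4)
Mul(-4275, Pow(Mul(Function('C')(Function('B')(Function('I')(6, 5)), 0), 72), -1)) = Mul(-4275, Pow(Mul(4, 72), -1)) = Mul(-4275, Pow(288, -1)) = Mul(-4275, Rational(1, 288)) = Rational(-475, 32)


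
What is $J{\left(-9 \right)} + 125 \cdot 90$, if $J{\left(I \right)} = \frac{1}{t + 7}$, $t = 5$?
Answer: $\frac{135001}{12} \approx 11250.0$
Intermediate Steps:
$J{\left(I \right)} = \frac{1}{12}$ ($J{\left(I \right)} = \frac{1}{5 + 7} = \frac{1}{12}$)
$J{\left(-9 \right)} + 125 \cdot 90 = \frac{1}{12} + 125 \cdot 90 = \frac{1}{12} + 11250 = \frac{135001}{12}$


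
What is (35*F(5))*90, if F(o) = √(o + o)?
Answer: 3150*√10 ≈ 9961.2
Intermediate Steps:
F(o) = √2*√o (F(o) = √(2*o) = √2*√o)
(35*F(5))*90 = (35*(√2*√5))*90 = (35*√10)*90 = 3150*√10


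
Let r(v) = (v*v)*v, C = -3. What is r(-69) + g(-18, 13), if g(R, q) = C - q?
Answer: -328525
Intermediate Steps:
g(R, q) = -3 - q
r(v) = v³ (r(v) = v²*v = v³)
r(-69) + g(-18, 13) = (-69)³ + (-3 - 1*13) = -328509 + (-3 - 13) = -328509 - 16 = -328525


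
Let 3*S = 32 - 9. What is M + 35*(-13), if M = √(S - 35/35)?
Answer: -455 + 2*√15/3 ≈ -452.42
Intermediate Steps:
S = 23/3 (S = (32 - 9)/3 = (⅓)*23 = 23/3 ≈ 7.6667)
M = 2*√15/3 (M = √(23/3 - 35/35) = √(23/3 - 35*1/35) = √(23/3 - 1) = √(20/3) = 2*√15/3 ≈ 2.5820)
M + 35*(-13) = 2*√15/3 + 35*(-13) = 2*√15/3 - 455 = -455 + 2*√15/3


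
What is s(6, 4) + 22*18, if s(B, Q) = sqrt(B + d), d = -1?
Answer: 396 + sqrt(5) ≈ 398.24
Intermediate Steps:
s(B, Q) = sqrt(-1 + B) (s(B, Q) = sqrt(B - 1) = sqrt(-1 + B))
s(6, 4) + 22*18 = sqrt(-1 + 6) + 22*18 = sqrt(5) + 396 = 396 + sqrt(5)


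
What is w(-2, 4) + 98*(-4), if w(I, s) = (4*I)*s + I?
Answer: -426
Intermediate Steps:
w(I, s) = I + 4*I*s (w(I, s) = 4*I*s + I = I + 4*I*s)
w(-2, 4) + 98*(-4) = -2*(1 + 4*4) + 98*(-4) = -2*(1 + 16) - 392 = -2*17 - 392 = -34 - 392 = -426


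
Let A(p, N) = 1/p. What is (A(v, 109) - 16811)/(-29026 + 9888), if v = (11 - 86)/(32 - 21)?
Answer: 630418/717675 ≈ 0.87842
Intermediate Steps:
v = -75/11 ≈ -6.8182
(A(v, 109) - 16811)/(-29026 + 9888) = (1/(-75/11) - 16811)/(-29026 + 9888) = (-11/75 - 16811)/(-19138) = -1260836/75*(-1/19138) = 630418/717675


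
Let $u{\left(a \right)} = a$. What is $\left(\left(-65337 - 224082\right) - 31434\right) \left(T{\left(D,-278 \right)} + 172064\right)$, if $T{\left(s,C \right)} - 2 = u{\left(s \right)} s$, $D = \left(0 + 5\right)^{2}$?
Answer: $-55408425423$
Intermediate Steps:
$D = 25$ ($D = 5^{2} = 25$)
$T{\left(s,C \right)} = 2 + s^{2}$ ($T{\left(s,C \right)} = 2 + s s = 2 + s^{2}$)
$\left(\left(-65337 - 224082\right) - 31434\right) \left(T{\left(D,-278 \right)} + 172064\right) = \left(\left(-65337 - 224082\right) - 31434\right) \left(\left(2 + 25^{2}\right) + 172064\right) = \left(\left(-65337 - 224082\right) - 31434\right) \left(\left(2 + 625\right) + 172064\right) = \left(-289419 - 31434\right) \left(627 + 172064\right) = \left(-320853\right) 172691 = -55408425423$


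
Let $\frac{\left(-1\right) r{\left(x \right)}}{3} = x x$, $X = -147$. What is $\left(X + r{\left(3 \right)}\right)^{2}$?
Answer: $30276$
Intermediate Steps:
$r{\left(x \right)} = - 3 x^{2}$ ($r{\left(x \right)} = - 3 x x = - 3 x^{2}$)
$\left(X + r{\left(3 \right)}\right)^{2} = \left(-147 - 3 \cdot 3^{2}\right)^{2} = \left(-147 - 27\right)^{2} = \left(-174\right)^{2} = 30276$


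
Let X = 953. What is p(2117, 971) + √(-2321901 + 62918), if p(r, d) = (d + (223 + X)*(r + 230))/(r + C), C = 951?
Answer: 2761043/3068 + I*√2258983 ≈ 899.95 + 1503.0*I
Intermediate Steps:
p(r, d) = (270480 + d + 1176*r)/(951 + r) (p(r, d) = (d + (223 + 953)*(r + 230))/(r + 951) = (d + 1176*(230 + r))/(951 + r) = (d + (270480 + 1176*r))/(951 + r) = (270480 + d + 1176*r)/(951 + r))
p(2117, 971) + √(-2321901 + 62918) = (270480 + 971 + 1176*2117)/(951 + 2117) + √(-2321901 + 62918) = (270480 + 971 + 2489592)/3068 + √(-2258983) = (1/3068)*2761043 + I*√2258983 = 2761043/3068 + I*√2258983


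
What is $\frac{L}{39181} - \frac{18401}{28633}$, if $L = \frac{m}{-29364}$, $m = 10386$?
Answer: $- \frac{3528474693137}{5490429690262} \approx -0.64266$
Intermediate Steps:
$L = - \frac{1731}{4894}$ ($L = \frac{10386}{-29364} = 10386 \left(- \frac{1}{29364}\right) = - \frac{1731}{4894} \approx -0.3537$)
$\frac{L}{39181} - \frac{18401}{28633} = - \frac{1731}{4894 \cdot 39181} - \frac{18401}{28633} = \left(- \frac{1731}{4894}\right) \frac{1}{39181} - \frac{18401}{28633} = - \frac{1731}{191751814} - \frac{18401}{28633} = - \frac{3528474693137}{5490429690262}$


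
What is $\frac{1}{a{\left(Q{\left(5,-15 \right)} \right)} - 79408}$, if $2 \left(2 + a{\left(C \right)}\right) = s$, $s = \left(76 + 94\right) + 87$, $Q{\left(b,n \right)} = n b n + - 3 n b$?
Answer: $- \frac{2}{158563} \approx -1.2613 \cdot 10^{-5}$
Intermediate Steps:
$Q{\left(b,n \right)} = b n^{2} - 3 b n$ ($Q{\left(b,n \right)} = b n n - 3 b n = b n^{2} - 3 b n$)
$s = 257$ ($s = 170 + 87 = 257$)
$a{\left(C \right)} = \frac{253}{2}$ ($a{\left(C \right)} = -2 + \frac{1}{2} \cdot 257 = -2 + \frac{257}{2} = \frac{253}{2}$)
$\frac{1}{a{\left(Q{\left(5,-15 \right)} \right)} - 79408} = \frac{1}{\frac{253}{2} - 79408} = \frac{1}{- \frac{158563}{2}} = - \frac{2}{158563}$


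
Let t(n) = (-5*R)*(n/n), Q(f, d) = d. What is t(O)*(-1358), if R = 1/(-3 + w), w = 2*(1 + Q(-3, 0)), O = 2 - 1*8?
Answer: -6790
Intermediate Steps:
O = -6 (O = 2 - 8 = -6)
w = 2 (w = 2*(1 + 0) = 2*1 = 2)
R = -1 (R = 1/(-3 + 2) = 1/(-1) = -1)
t(n) = 5 (t(n) = (-5*(-1))*(n/n) = 5*1 = 5)
t(O)*(-1358) = 5*(-1358) = -6790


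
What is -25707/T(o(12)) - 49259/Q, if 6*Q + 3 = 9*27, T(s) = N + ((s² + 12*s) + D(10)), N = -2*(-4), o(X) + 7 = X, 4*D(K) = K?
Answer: -11465029/7640 ≈ -1500.7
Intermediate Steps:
D(K) = K/4
o(X) = -7 + X
N = 8
T(s) = 21/2 + s² + 12*s (T(s) = 8 + ((s² + 12*s) + (¼)*10) = 8 + ((s² + 12*s) + 5/2) = 8 + (5/2 + s² + 12*s) = 21/2 + s² + 12*s)
Q = 40 (Q = -½ + (9*27)/6 = -½ + (⅙)*243 = -½ + 81/2 = 40)
-25707/T(o(12)) - 49259/Q = -25707/(21/2 + (-7 + 12)² + 12*(-7 + 12)) - 49259/40 = -25707/(21/2 + 5² + 12*5) - 49259*1/40 = -25707/(21/2 + 25 + 60) - 49259/40 = -25707/191/2 - 49259/40 = -25707*2/191 - 49259/40 = -51414/191 - 49259/40 = -11465029/7640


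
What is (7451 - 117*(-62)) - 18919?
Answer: -4214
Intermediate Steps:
(7451 - 117*(-62)) - 18919 = (7451 + 7254) - 18919 = 14705 - 18919 = -4214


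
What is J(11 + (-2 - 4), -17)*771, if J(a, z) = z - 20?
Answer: -28527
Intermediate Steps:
J(a, z) = -20 + z
J(11 + (-2 - 4), -17)*771 = (-20 - 17)*771 = -37*771 = -28527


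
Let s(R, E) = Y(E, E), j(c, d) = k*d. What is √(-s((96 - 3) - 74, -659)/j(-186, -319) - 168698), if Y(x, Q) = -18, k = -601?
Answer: 2*I*√1550173300029959/191719 ≈ 410.73*I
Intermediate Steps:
j(c, d) = -601*d
s(R, E) = -18
√(-s((96 - 3) - 74, -659)/j(-186, -319) - 168698) = √(-(-18)/((-601*(-319))) - 168698) = √(-(-18)/191719 - 168698) = √(-1*(-18/191719) - 168698) = √(18/191719 - 168698) = √(-32342611844/191719) = 2*I*√1550173300029959/191719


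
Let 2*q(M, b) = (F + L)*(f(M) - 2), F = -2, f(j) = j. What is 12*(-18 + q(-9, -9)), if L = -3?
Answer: 114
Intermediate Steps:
q(M, b) = 5 - 5*M/2 (q(M, b) = ((-2 - 3)*(M - 2))/2 = (-5*(-2 + M))/2 = (10 - 5*M)/2 = 5 - 5*M/2)
12*(-18 + q(-9, -9)) = 12*(-18 + (5 - 5/2*(-9))) = 12*(-18 + (5 + 45/2)) = 12*(-18 + 55/2) = 12*(19/2) = 114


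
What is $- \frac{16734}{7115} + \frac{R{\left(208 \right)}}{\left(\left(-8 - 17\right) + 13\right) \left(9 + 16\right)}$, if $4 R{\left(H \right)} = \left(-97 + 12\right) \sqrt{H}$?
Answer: $- \frac{16734}{7115} + \frac{17 \sqrt{13}}{60} \approx -1.3304$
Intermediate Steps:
$R{\left(H \right)} = - \frac{85 \sqrt{H}}{4}$ ($R{\left(H \right)} = \frac{\left(-97 + 12\right) \sqrt{H}}{4} = \frac{\left(-85\right) \sqrt{H}}{4} = - \frac{85 \sqrt{H}}{4}$)
$- \frac{16734}{7115} + \frac{R{\left(208 \right)}}{\left(\left(-8 - 17\right) + 13\right) \left(9 + 16\right)} = - \frac{16734}{7115} + \frac{\left(- \frac{85}{4}\right) \sqrt{208}}{\left(\left(-8 - 17\right) + 13\right) \left(9 + 16\right)} = \left(-16734\right) \frac{1}{7115} + \frac{\left(- \frac{85}{4}\right) 4 \sqrt{13}}{\left(-25 + 13\right) 25} = - \frac{16734}{7115} + \frac{\left(-85\right) \sqrt{13}}{\left(-12\right) 25} = - \frac{16734}{7115} + \frac{\left(-85\right) \sqrt{13}}{-300} = - \frac{16734}{7115} + - 85 \sqrt{13} \left(- \frac{1}{300}\right) = - \frac{16734}{7115} + \frac{17 \sqrt{13}}{60}$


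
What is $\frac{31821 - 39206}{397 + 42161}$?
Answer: $- \frac{7385}{42558} \approx -0.17353$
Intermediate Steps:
$\frac{31821 - 39206}{397 + 42161} = - \frac{7385}{42558}$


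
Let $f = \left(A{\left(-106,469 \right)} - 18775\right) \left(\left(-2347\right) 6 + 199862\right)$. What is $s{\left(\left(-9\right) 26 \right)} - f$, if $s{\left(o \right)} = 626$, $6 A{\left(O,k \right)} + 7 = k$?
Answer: $3473715066$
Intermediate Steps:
$A{\left(O,k \right)} = - \frac{7}{6} + \frac{k}{6}$
$f = -3473714440$ ($f = \left(\left(- \frac{7}{6} + \frac{1}{6} \cdot 469\right) - 18775\right) \left(\left(-2347\right) 6 + 199862\right) = \left(\left(- \frac{7}{6} + \frac{469}{6}\right) - 18775\right) \left(-14082 + 199862\right) = \left(77 - 18775\right) 185780 = \left(-18698\right) 185780 = -3473714440$)
$s{\left(\left(-9\right) 26 \right)} - f = 626 - -3473714440 = 626 + 3473714440 = 3473715066$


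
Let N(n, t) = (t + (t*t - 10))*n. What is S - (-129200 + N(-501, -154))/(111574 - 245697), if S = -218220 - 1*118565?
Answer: -4107503937/12193 ≈ -3.3687e+5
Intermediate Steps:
S = -336785 (S = -218220 - 118565 = -336785)
N(n, t) = n*(-10 + t + t²) (N(n, t) = (t + (t² - 10))*n = (t + (-10 + t²))*n = (-10 + t + t²)*n = n*(-10 + t + t²))
S - (-129200 + N(-501, -154))/(111574 - 245697) = -336785 - (-129200 - 501*(-10 - 154 + (-154)²))/(111574 - 245697) = -336785 - (-129200 - 501*(-10 - 154 + 23716))/(-134123) = -336785 - (-129200 - 501*23552)*(-1)/134123 = -336785 - (-129200 - 11799552)*(-1)/134123 = -336785 - (-11928752)*(-1)/134123 = -336785 - 1*1084432/12193 = -336785 - 1084432/12193 = -4107503937/12193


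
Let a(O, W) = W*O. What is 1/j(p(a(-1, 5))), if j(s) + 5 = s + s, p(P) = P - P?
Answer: -⅕ ≈ -0.20000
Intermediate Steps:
a(O, W) = O*W
p(P) = 0
j(s) = -5 + 2*s (j(s) = -5 + (s + s) = -5 + 2*s)
1/j(p(a(-1, 5))) = 1/(-5 + 2*0) = 1/(-5 + 0) = 1/(-5) = -⅕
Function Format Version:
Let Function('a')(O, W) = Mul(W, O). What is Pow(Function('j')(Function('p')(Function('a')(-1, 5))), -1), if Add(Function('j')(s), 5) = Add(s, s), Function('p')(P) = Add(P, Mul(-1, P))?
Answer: Rational(-1, 5) ≈ -0.20000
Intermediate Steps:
Function('a')(O, W) = Mul(O, W)
Function('p')(P) = 0
Function('j')(s) = Add(-5, Mul(2, s)) (Function('j')(s) = Add(-5, Add(s, s)) = Add(-5, Mul(2, s)))
Pow(Function('j')(Function('p')(Function('a')(-1, 5))), -1) = Pow(Add(-5, Mul(2, 0)), -1) = Pow(Add(-5, 0), -1) = Pow(-5, -1) = Rational(-1, 5)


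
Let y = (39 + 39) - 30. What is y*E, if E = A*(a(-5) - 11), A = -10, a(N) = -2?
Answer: 6240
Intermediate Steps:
y = 48 (y = 78 - 30 = 48)
E = 130 (E = -10*(-2 - 11) = -10*(-13) = 130)
y*E = 48*130 = 6240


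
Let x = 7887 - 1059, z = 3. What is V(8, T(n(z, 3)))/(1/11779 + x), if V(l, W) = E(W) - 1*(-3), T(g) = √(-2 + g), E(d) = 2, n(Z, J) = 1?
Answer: 58895/80427013 ≈ 0.00073228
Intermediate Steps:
x = 6828
V(l, W) = 5 (V(l, W) = 2 - 1*(-3) = 2 + 3 = 5)
V(8, T(n(z, 3)))/(1/11779 + x) = 5/(1/11779 + 6828) = 5/(80427013/11779) = (11779/80427013)*5 = 58895/80427013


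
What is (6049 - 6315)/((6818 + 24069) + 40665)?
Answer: -133/35776 ≈ -0.0037176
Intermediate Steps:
(6049 - 6315)/((6818 + 24069) + 40665) = -266/(30887 + 40665) = -266/71552 = -266*1/71552 = -133/35776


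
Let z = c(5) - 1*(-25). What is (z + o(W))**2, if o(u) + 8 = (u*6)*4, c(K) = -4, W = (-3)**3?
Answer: 403225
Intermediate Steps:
W = -27
z = 21 (z = -4 - 1*(-25) = -4 + 25 = 21)
o(u) = -8 + 24*u (o(u) = -8 + (u*6)*4 = -8 + (6*u)*4 = -8 + 24*u)
(z + o(W))**2 = (21 + (-8 + 24*(-27)))**2 = (21 + (-8 - 648))**2 = (21 - 656)**2 = (-635)**2 = 403225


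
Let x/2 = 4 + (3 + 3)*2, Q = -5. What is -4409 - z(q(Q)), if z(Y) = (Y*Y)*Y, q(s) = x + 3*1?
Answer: -47284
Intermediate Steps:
x = 32 (x = 2*(4 + (3 + 3)*2) = 2*(4 + 6*2) = 2*(4 + 12) = 2*16 = 32)
q(s) = 35 (q(s) = 32 + 3*1 = 32 + 3 = 35)
z(Y) = Y**3 (z(Y) = Y**2*Y = Y**3)
-4409 - z(q(Q)) = -4409 - 1*35**3 = -4409 - 1*42875 = -4409 - 42875 = -47284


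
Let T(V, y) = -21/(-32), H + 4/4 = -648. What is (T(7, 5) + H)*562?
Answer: -5829907/16 ≈ -3.6437e+5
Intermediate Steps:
H = -649 (H = -1 - 648 = -649)
T(V, y) = 21/32 (T(V, y) = -21*(-1/32) = 21/32)
(T(7, 5) + H)*562 = (21/32 - 649)*562 = -20747/32*562 = -5829907/16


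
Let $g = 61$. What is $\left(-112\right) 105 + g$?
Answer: $-11699$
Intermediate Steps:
$\left(-112\right) 105 + g = \left(-112\right) 105 + 61 = -11760 + 61 = -11699$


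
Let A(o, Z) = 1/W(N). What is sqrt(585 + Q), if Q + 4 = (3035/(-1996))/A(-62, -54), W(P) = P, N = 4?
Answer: 6*sqrt(3976531)/499 ≈ 23.977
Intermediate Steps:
A(o, Z) = 1/4
Q = -5031/499 (Q = -4 + (3035/(-1996))/(1/4) = -4 + (3035*(-1/1996))*4 = -4 - 3035/1996*4 = -4 - 3035/499 = -5031/499 ≈ -10.082)
sqrt(585 + Q) = sqrt(585 - 5031/499) = sqrt(286884/499) = 6*sqrt(3976531)/499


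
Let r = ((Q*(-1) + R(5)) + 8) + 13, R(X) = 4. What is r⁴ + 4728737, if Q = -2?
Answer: 5260178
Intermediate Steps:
r = 27 (r = ((-2*(-1) + 4) + 8) + 13 = ((2 + 4) + 8) + 13 = (6 + 8) + 13 = 14 + 13 = 27)
r⁴ + 4728737 = 27⁴ + 4728737 = 531441 + 4728737 = 5260178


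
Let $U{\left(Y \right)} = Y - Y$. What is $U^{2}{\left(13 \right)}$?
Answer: $0$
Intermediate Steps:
$U{\left(Y \right)} = 0$
$U^{2}{\left(13 \right)} = 0^{2} = 0$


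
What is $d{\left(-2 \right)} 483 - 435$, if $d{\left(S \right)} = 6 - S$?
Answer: $3429$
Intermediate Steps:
$d{\left(-2 \right)} 483 - 435 = \left(6 - -2\right) 483 - 435 = \left(6 + 2\right) 483 - 435 = 8 \cdot 483 - 435 = 3864 - 435 = 3429$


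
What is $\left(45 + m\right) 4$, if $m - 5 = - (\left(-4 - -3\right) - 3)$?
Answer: $216$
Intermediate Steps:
$m = 9$ ($m = 5 - \left(\left(-4 - -3\right) - 3\right) = 5 - \left(\left(-4 + 3\right) - 3\right) = 5 - \left(-1 - 3\right) = 5 - -4 = 5 + 4 = 9$)
$\left(45 + m\right) 4 = \left(45 + 9\right) 4 = 54 \cdot 4 = 216$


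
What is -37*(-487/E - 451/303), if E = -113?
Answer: -3574126/34239 ≈ -104.39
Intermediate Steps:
-37*(-487/E - 451/303) = -37*(-487/(-113) - 451/303) = -37*(-487*(-1/113) - 451*1/303) = -37*(487/113 - 451/303) = -37*96598/34239 = -3574126/34239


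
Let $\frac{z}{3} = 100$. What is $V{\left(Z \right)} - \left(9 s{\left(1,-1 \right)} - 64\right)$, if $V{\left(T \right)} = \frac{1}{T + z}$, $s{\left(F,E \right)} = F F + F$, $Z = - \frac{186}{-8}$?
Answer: $\frac{59482}{1293} \approx 46.003$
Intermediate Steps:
$z = 300$ ($z = 3 \cdot 100 = 300$)
$Z = \frac{93}{4}$ ($Z = \left(-186\right) \left(- \frac{1}{8}\right) = \frac{93}{4} \approx 23.25$)
$s{\left(F,E \right)} = F + F^{2}$ ($s{\left(F,E \right)} = F^{2} + F = F + F^{2}$)
$V{\left(T \right)} = \frac{1}{300 + T}$ ($V{\left(T \right)} = \frac{1}{T + 300} = \frac{1}{300 + T}$)
$V{\left(Z \right)} - \left(9 s{\left(1,-1 \right)} - 64\right) = \frac{1}{300 + \frac{93}{4}} - \left(9 \cdot 1 \left(1 + 1\right) - 64\right) = \frac{1}{\frac{1293}{4}} - \left(9 \cdot 1 \cdot 2 - 64\right) = \frac{4}{1293} - \left(9 \cdot 2 - 64\right) = \frac{4}{1293} - \left(18 - 64\right) = \frac{4}{1293} - -46 = \frac{4}{1293} + 46 = \frac{59482}{1293}$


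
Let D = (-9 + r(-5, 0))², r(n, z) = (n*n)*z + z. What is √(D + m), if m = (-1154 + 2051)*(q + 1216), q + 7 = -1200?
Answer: 3*√906 ≈ 90.300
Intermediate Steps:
q = -1207 (q = -7 - 1200 = -1207)
r(n, z) = z + z*n² (r(n, z) = n²*z + z = z*n² + z = z + z*n²)
m = 8073 (m = (-1154 + 2051)*(-1207 + 1216) = 897*9 = 8073)
D = 81 (D = (-9 + 0*(1 + (-5)²))² = (-9 + 0*(1 + 25))² = (-9 + 0*26)² = (-9 + 0)² = (-9)² = 81)
√(D + m) = √(81 + 8073) = √8154 = 3*√906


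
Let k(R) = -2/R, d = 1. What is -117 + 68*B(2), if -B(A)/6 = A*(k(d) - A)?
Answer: 3147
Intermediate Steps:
B(A) = -6*A*(-2 - A) (B(A) = -6*A*(-2/1 - A) = -6*A*(-2*1 - A) = -6*A*(-2 - A))
-117 + 68*B(2) = -117 + 68*(6*2*(2 + 2)) = -117 + 68*(6*2*4) = -117 + 68*48 = -117 + 3264 = 3147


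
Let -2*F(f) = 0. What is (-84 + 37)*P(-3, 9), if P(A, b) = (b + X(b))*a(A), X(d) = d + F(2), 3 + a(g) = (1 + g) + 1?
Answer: 3384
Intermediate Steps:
F(f) = 0 (F(f) = -1/2*0 = 0)
a(g) = -1 + g (a(g) = -3 + ((1 + g) + 1) = -3 + (2 + g) = -1 + g)
X(d) = d (X(d) = d + 0 = d)
P(A, b) = 2*b*(-1 + A) (P(A, b) = (b + b)*(-1 + A) = (2*b)*(-1 + A) = 2*b*(-1 + A))
(-84 + 37)*P(-3, 9) = (-84 + 37)*(2*9*(-1 - 3)) = -94*9*(-4) = -47*(-72) = 3384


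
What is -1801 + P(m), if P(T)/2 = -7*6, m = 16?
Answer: -1885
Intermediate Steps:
P(T) = -84 (P(T) = 2*(-7*6) = 2*(-42) = -84)
-1801 + P(m) = -1801 - 84 = -1885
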